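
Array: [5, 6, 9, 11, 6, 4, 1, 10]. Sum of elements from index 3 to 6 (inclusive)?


Prefix sums: [0, 5, 11, 20, 31, 37, 41, 42, 52]
Sum[3..6] = prefix[7] - prefix[3] = 42 - 20 = 22


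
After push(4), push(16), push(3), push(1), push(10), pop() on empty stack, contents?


push(4) -> [4]
push(16) -> [4, 16]
push(3) -> [4, 16, 3]
push(1) -> [4, 16, 3, 1]
push(10) -> [4, 16, 3, 1, 10]
pop() returns 10 -> [4, 16, 3, 1]
Final stack (bottom to top): [4, 16, 3, 1]


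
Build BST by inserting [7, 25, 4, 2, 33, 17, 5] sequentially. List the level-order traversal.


Root = 7; build tree by BST insertion.
Level-Order traversal: [7, 4, 25, 2, 5, 17, 33]


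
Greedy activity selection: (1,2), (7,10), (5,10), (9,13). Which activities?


Greedy: pick earliest-ending, then skip overlaps.
Selected (2 activities): [(1, 2), (7, 10)]


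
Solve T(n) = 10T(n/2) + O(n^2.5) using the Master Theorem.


a=10, b=2, c=2.5. log_2(10)=3.322 > c=2.5. Case 1: O(n^log_b(a)) = O(n^3.322)
Complexity: O(n^3.322)


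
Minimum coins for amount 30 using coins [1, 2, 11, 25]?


dp[0]=0; dp[i]=1+min(dp[i-c] for c in coins)
...dp[25]=1, dp[26]=2, dp[27]=2, dp[28]=3, dp[29]=3, dp[30]=4
Minimum coins for 30 = 4


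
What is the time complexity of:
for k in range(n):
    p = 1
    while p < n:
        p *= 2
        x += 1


Per nesting level: O(n) * O(log n) = O(n log n)
Complexity: O(n log n)


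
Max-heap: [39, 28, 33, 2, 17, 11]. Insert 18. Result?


Append 18: [39, 28, 33, 2, 17, 11, 18]
Bubble up: no swaps needed
Result: [39, 28, 33, 2, 17, 11, 18]


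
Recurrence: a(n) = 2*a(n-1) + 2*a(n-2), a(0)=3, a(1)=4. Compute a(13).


Build bottom-up:
...a(11)=113216, a(12)=309312, a(13)=2*309312+2*113216=845056


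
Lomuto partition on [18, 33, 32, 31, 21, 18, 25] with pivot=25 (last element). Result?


Elements <= 25 go left of pivot.
Result: [18, 21, 18, 25, 33, 32, 31], pivot at index 3


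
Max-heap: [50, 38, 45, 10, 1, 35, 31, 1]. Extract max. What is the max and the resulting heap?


Max = 50
Replace root with last, heapify down
Resulting heap: [45, 38, 35, 10, 1, 1, 31]


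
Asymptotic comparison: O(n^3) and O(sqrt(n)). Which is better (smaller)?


sublinear grows slower than cubic
O(sqrt(n)) is asymptotically smaller; O(n^3) grows faster


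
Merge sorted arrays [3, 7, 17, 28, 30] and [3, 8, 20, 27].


Compare heads, take smaller each step.
Merged: [3, 3, 7, 8, 17, 20, 27, 28, 30]


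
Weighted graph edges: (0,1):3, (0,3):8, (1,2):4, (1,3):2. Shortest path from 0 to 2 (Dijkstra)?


Dijkstra from 0:
Distances: {0: 0, 1: 3, 2: 7, 3: 5}
Shortest distance to 2 = 7, path = [0, 1, 2]


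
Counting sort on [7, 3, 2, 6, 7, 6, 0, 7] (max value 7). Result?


Count array: [1, 0, 1, 1, 0, 0, 2, 3]
Reconstruct: [0, 2, 3, 6, 6, 7, 7, 7]


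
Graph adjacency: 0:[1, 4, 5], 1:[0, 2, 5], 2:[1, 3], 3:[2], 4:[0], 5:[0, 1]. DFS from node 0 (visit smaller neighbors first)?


DFS stack-based: start with [0]
Visit order: [0, 1, 2, 3, 5, 4]


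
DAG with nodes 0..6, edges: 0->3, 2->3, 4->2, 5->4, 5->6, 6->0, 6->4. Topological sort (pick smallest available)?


Kahn's algorithm, process smallest node first
Order: [1, 5, 6, 0, 4, 2, 3]


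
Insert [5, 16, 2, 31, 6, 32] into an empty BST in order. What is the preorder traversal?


Root = 5; build tree by BST insertion.
Preorder traversal: [5, 2, 16, 6, 31, 32]


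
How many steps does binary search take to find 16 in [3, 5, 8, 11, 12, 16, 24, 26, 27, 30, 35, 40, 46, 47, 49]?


Search for 16:
[0,14] mid=7 arr[7]=26
[0,6] mid=3 arr[3]=11
[4,6] mid=5 arr[5]=16
Total: 3 comparisons


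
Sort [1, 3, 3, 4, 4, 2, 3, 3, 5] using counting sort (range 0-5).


Count array: [0, 1, 1, 4, 2, 1]
Reconstruct: [1, 2, 3, 3, 3, 3, 4, 4, 5]


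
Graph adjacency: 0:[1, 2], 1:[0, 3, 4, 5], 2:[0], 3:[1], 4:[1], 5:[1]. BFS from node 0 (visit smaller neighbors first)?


BFS queue: start with [0]
Visit order: [0, 1, 2, 3, 4, 5]


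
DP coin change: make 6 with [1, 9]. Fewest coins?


dp[0]=0; dp[i]=1+min(dp[i-c] for c in coins)
...dp[1]=1, dp[2]=2, dp[3]=3, dp[4]=4, dp[5]=5, dp[6]=6
Minimum coins for 6 = 6


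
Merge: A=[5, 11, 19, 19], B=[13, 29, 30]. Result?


Compare heads, take smaller each step.
Merged: [5, 11, 13, 19, 19, 29, 30]


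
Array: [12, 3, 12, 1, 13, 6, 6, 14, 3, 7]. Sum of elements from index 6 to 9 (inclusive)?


Prefix sums: [0, 12, 15, 27, 28, 41, 47, 53, 67, 70, 77]
Sum[6..9] = prefix[10] - prefix[6] = 77 - 47 = 30


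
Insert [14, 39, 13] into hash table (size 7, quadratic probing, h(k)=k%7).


Insertions: 14->slot 0; 39->slot 4; 13->slot 6
Table: [14, None, None, None, 39, None, 13]


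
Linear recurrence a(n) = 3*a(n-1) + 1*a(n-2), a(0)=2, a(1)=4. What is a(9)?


Build bottom-up:
...a(7)=5476, a(8)=18086, a(9)=3*18086+1*5476=59734


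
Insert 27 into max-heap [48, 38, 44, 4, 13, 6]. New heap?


Append 27: [48, 38, 44, 4, 13, 6, 27]
Bubble up: no swaps needed
Result: [48, 38, 44, 4, 13, 6, 27]


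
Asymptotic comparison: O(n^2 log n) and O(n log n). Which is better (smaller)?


linearithmic grows slower than n^2 log n
O(n log n) is asymptotically smaller; O(n^2 log n) grows faster


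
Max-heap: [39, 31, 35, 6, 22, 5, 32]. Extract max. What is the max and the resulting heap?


Max = 39
Replace root with last, heapify down
Resulting heap: [35, 31, 32, 6, 22, 5]


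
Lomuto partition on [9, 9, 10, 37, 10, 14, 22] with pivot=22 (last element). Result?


Elements <= 22 go left of pivot.
Result: [9, 9, 10, 10, 14, 22, 37], pivot at index 5


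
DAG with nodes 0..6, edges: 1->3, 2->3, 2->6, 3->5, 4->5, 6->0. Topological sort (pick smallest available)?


Kahn's algorithm, process smallest node first
Order: [1, 2, 3, 4, 5, 6, 0]


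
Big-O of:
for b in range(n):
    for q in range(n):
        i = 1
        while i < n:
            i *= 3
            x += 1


Per nesting level: O(n) * O(n) * O(log n) = O(n^2 log n)
Complexity: O(n^2 log n)


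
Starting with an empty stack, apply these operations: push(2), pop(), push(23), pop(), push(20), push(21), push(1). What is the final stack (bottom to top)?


push(2) -> [2]
pop() returns 2 -> []
push(23) -> [23]
pop() returns 23 -> []
push(20) -> [20]
push(21) -> [20, 21]
push(1) -> [20, 21, 1]
Final stack (bottom to top): [20, 21, 1]


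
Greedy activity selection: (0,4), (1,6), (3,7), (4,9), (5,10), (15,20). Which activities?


Greedy: pick earliest-ending, then skip overlaps.
Selected (3 activities): [(0, 4), (4, 9), (15, 20)]


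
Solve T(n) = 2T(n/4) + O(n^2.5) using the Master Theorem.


a=2, b=4, c=2.5. log_4(2)=0.5 < c=2.5. Case 3: O(n^c) = O(n^2.500)
Complexity: O(n^2.500)


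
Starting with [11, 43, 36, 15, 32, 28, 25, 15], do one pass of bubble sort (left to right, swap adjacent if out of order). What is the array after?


After one pass: [11, 36, 15, 32, 28, 25, 15, 43]


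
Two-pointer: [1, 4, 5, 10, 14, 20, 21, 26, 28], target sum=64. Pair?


Two pointers: lo=0, hi=8
No pair sums to 64


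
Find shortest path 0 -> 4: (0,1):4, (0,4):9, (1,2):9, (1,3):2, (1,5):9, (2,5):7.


Dijkstra from 0:
Distances: {0: 0, 1: 4, 2: 13, 3: 6, 4: 9, 5: 13}
Shortest distance to 4 = 9, path = [0, 4]


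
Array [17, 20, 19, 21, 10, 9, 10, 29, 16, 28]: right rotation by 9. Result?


Right rotate by 9: [20, 19, 21, 10, 9, 10, 29, 16, 28, 17]


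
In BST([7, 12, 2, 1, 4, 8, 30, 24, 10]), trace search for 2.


BST root = 7
Search for 2: compare at each node
Path: [7, 2]


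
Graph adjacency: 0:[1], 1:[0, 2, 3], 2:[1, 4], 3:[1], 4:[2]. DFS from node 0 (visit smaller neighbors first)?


DFS stack-based: start with [0]
Visit order: [0, 1, 2, 4, 3]


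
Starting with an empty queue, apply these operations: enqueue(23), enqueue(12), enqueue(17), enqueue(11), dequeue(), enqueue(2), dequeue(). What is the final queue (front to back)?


enqueue(23) -> [23]
enqueue(12) -> [23, 12]
enqueue(17) -> [23, 12, 17]
enqueue(11) -> [23, 12, 17, 11]
dequeue() returns 23 -> [12, 17, 11]
enqueue(2) -> [12, 17, 11, 2]
dequeue() returns 12 -> [17, 11, 2]
Final queue (front to back): [17, 11, 2]


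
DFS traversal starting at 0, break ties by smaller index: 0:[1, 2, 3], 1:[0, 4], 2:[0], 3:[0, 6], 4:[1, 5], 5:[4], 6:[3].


DFS stack-based: start with [0]
Visit order: [0, 1, 4, 5, 2, 3, 6]


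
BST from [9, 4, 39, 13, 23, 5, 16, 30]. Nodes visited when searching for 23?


BST root = 9
Search for 23: compare at each node
Path: [9, 39, 13, 23]


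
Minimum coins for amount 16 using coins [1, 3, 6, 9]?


dp[0]=0; dp[i]=1+min(dp[i-c] for c in coins)
...dp[11]=3, dp[12]=2, dp[13]=3, dp[14]=4, dp[15]=2, dp[16]=3
Minimum coins for 16 = 3


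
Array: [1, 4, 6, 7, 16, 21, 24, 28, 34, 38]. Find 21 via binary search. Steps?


Search for 21:
[0,9] mid=4 arr[4]=16
[5,9] mid=7 arr[7]=28
[5,6] mid=5 arr[5]=21
Total: 3 comparisons


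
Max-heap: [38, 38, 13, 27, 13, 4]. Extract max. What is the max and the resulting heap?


Max = 38
Replace root with last, heapify down
Resulting heap: [38, 27, 13, 4, 13]


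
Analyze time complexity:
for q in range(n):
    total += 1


Per nesting level: O(n) = O(n)
Complexity: O(n)


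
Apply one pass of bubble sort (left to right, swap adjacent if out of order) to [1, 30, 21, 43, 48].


After one pass: [1, 21, 30, 43, 48]


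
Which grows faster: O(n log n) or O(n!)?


linearithmic grows slower than factorial
O(n log n) is asymptotically smaller; O(n!) grows faster


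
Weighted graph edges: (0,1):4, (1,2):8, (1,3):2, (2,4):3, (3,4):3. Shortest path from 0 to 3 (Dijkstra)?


Dijkstra from 0:
Distances: {0: 0, 1: 4, 2: 12, 3: 6, 4: 9}
Shortest distance to 3 = 6, path = [0, 1, 3]


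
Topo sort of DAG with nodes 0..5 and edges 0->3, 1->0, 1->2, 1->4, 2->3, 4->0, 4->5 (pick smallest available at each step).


Kahn's algorithm, process smallest node first
Order: [1, 2, 4, 0, 3, 5]


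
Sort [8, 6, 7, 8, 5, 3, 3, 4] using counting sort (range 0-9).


Count array: [0, 0, 0, 2, 1, 1, 1, 1, 2, 0]
Reconstruct: [3, 3, 4, 5, 6, 7, 8, 8]


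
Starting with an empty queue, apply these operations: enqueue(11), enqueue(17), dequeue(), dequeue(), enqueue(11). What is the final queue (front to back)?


enqueue(11) -> [11]
enqueue(17) -> [11, 17]
dequeue() returns 11 -> [17]
dequeue() returns 17 -> []
enqueue(11) -> [11]
Final queue (front to back): [11]


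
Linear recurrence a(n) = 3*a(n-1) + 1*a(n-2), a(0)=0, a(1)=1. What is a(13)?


Build bottom-up:
...a(11)=141481, a(12)=467280, a(13)=3*467280+1*141481=1543321


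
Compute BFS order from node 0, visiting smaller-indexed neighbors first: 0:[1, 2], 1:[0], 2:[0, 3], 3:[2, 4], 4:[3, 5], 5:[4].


BFS queue: start with [0]
Visit order: [0, 1, 2, 3, 4, 5]


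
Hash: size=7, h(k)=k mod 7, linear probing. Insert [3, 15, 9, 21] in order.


Insertions: 3->slot 3; 15->slot 1; 9->slot 2; 21->slot 0
Table: [21, 15, 9, 3, None, None, None]


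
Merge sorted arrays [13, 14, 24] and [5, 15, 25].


Compare heads, take smaller each step.
Merged: [5, 13, 14, 15, 24, 25]


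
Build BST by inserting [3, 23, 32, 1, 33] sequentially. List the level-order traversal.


Root = 3; build tree by BST insertion.
Level-Order traversal: [3, 1, 23, 32, 33]


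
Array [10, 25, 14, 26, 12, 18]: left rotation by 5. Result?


Left rotate by 5: [18, 10, 25, 14, 26, 12]


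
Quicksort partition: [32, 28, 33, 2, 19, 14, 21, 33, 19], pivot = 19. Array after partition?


Elements <= 19 go left of pivot.
Result: [2, 19, 14, 19, 28, 33, 21, 33, 32], pivot at index 3


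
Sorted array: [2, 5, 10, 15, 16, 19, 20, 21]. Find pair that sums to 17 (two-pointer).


Two pointers: lo=0, hi=7
Found pair: (2, 15) summing to 17


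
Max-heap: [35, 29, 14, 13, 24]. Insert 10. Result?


Append 10: [35, 29, 14, 13, 24, 10]
Bubble up: no swaps needed
Result: [35, 29, 14, 13, 24, 10]


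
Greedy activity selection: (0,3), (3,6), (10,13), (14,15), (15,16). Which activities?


Greedy: pick earliest-ending, then skip overlaps.
Selected (5 activities): [(0, 3), (3, 6), (10, 13), (14, 15), (15, 16)]


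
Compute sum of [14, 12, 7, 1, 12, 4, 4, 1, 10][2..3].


Prefix sums: [0, 14, 26, 33, 34, 46, 50, 54, 55, 65]
Sum[2..3] = prefix[4] - prefix[2] = 34 - 26 = 8


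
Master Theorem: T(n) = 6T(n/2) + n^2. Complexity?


a=6, b=2, c=2. log_2(6)=2.585 > c=2. Case 1: O(n^log_b(a)) = O(n^2.585)
Complexity: O(n^2.585)


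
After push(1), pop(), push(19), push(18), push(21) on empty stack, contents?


push(1) -> [1]
pop() returns 1 -> []
push(19) -> [19]
push(18) -> [19, 18]
push(21) -> [19, 18, 21]
Final stack (bottom to top): [19, 18, 21]


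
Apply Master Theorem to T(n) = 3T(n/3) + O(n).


a=3, b=3, c=1. log_3(3)=1 = c=1. Case 2: O(n^c log n) = O(n log n)
Complexity: O(n log n)


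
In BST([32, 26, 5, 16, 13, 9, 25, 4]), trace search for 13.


BST root = 32
Search for 13: compare at each node
Path: [32, 26, 5, 16, 13]


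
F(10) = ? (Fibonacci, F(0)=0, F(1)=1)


F(n)=F(n-1)+F(n-2)
...F(8)=21, F(9)=34, F(10)=55


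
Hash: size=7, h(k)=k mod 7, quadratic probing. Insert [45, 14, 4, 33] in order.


Insertions: 45->slot 3; 14->slot 0; 4->slot 4; 33->slot 5
Table: [14, None, None, 45, 4, 33, None]


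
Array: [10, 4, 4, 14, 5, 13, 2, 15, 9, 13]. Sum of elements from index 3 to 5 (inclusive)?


Prefix sums: [0, 10, 14, 18, 32, 37, 50, 52, 67, 76, 89]
Sum[3..5] = prefix[6] - prefix[3] = 50 - 18 = 32


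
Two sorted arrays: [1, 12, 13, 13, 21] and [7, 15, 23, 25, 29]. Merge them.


Compare heads, take smaller each step.
Merged: [1, 7, 12, 13, 13, 15, 21, 23, 25, 29]


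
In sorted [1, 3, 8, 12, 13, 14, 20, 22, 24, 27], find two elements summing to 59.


Two pointers: lo=0, hi=9
No pair sums to 59


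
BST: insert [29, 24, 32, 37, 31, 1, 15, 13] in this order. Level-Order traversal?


Root = 29; build tree by BST insertion.
Level-Order traversal: [29, 24, 32, 1, 31, 37, 15, 13]


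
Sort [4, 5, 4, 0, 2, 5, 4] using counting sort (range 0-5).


Count array: [1, 0, 1, 0, 3, 2]
Reconstruct: [0, 2, 4, 4, 4, 5, 5]


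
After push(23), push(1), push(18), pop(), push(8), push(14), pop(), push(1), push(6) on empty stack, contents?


push(23) -> [23]
push(1) -> [23, 1]
push(18) -> [23, 1, 18]
pop() returns 18 -> [23, 1]
push(8) -> [23, 1, 8]
push(14) -> [23, 1, 8, 14]
pop() returns 14 -> [23, 1, 8]
push(1) -> [23, 1, 8, 1]
push(6) -> [23, 1, 8, 1, 6]
Final stack (bottom to top): [23, 1, 8, 1, 6]


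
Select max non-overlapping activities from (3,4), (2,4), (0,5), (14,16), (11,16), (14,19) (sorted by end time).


Greedy: pick earliest-ending, then skip overlaps.
Selected (2 activities): [(3, 4), (14, 16)]


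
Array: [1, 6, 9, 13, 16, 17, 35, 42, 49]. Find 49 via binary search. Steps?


Search for 49:
[0,8] mid=4 arr[4]=16
[5,8] mid=6 arr[6]=35
[7,8] mid=7 arr[7]=42
[8,8] mid=8 arr[8]=49
Total: 4 comparisons


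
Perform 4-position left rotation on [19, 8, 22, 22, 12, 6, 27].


Left rotate by 4: [12, 6, 27, 19, 8, 22, 22]


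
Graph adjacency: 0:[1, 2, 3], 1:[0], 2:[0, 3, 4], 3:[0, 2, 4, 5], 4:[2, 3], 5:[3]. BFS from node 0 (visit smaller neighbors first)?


BFS queue: start with [0]
Visit order: [0, 1, 2, 3, 4, 5]


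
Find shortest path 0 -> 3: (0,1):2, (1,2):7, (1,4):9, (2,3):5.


Dijkstra from 0:
Distances: {0: 0, 1: 2, 2: 9, 3: 14, 4: 11}
Shortest distance to 3 = 14, path = [0, 1, 2, 3]


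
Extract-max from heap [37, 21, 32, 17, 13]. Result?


Max = 37
Replace root with last, heapify down
Resulting heap: [32, 21, 13, 17]


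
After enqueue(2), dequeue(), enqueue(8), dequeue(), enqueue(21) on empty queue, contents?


enqueue(2) -> [2]
dequeue() returns 2 -> []
enqueue(8) -> [8]
dequeue() returns 8 -> []
enqueue(21) -> [21]
Final queue (front to back): [21]


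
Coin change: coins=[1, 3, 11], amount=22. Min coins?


dp[0]=0; dp[i]=1+min(dp[i-c] for c in coins)
...dp[17]=3, dp[18]=4, dp[19]=5, dp[20]=4, dp[21]=5, dp[22]=2
Minimum coins for 22 = 2


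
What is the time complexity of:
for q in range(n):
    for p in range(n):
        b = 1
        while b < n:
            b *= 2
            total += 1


Per nesting level: O(n) * O(n) * O(log n) = O(n^2 log n)
Complexity: O(n^2 log n)


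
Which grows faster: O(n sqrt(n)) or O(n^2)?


n^1.5 grows slower than quadratic
O(n sqrt(n)) is asymptotically smaller; O(n^2) grows faster


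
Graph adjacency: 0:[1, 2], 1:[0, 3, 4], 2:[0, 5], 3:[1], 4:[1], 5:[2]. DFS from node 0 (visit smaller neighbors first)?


DFS stack-based: start with [0]
Visit order: [0, 1, 3, 4, 2, 5]


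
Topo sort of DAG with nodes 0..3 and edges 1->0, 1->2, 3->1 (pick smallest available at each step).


Kahn's algorithm, process smallest node first
Order: [3, 1, 0, 2]


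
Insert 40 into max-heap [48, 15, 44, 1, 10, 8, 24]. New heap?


Append 40: [48, 15, 44, 1, 10, 8, 24, 40]
Bubble up: swap idx 7(40) with idx 3(1); swap idx 3(40) with idx 1(15)
Result: [48, 40, 44, 15, 10, 8, 24, 1]


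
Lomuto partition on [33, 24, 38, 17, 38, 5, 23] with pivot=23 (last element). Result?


Elements <= 23 go left of pivot.
Result: [17, 5, 23, 33, 38, 24, 38], pivot at index 2


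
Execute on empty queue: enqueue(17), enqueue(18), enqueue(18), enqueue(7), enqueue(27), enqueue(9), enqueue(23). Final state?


enqueue(17) -> [17]
enqueue(18) -> [17, 18]
enqueue(18) -> [17, 18, 18]
enqueue(7) -> [17, 18, 18, 7]
enqueue(27) -> [17, 18, 18, 7, 27]
enqueue(9) -> [17, 18, 18, 7, 27, 9]
enqueue(23) -> [17, 18, 18, 7, 27, 9, 23]
Final queue (front to back): [17, 18, 18, 7, 27, 9, 23]


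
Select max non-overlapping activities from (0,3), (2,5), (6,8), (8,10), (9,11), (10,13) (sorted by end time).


Greedy: pick earliest-ending, then skip overlaps.
Selected (4 activities): [(0, 3), (6, 8), (8, 10), (10, 13)]


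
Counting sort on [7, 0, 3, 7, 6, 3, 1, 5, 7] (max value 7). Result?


Count array: [1, 1, 0, 2, 0, 1, 1, 3]
Reconstruct: [0, 1, 3, 3, 5, 6, 7, 7, 7]


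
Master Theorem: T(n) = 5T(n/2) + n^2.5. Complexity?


a=5, b=2, c=2.5. log_2(5)=2.322 < c=2.5. Case 3: O(n^c) = O(n^2.500)
Complexity: O(n^2.500)


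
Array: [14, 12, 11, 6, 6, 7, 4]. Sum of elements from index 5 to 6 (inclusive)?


Prefix sums: [0, 14, 26, 37, 43, 49, 56, 60]
Sum[5..6] = prefix[7] - prefix[5] = 60 - 49 = 11


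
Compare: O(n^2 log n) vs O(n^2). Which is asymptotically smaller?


quadratic grows slower than n^2 log n
O(n^2) is asymptotically smaller; O(n^2 log n) grows faster


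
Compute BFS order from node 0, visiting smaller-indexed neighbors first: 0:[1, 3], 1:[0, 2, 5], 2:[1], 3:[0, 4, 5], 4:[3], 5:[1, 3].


BFS queue: start with [0]
Visit order: [0, 1, 3, 2, 5, 4]


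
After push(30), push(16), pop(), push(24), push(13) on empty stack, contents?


push(30) -> [30]
push(16) -> [30, 16]
pop() returns 16 -> [30]
push(24) -> [30, 24]
push(13) -> [30, 24, 13]
Final stack (bottom to top): [30, 24, 13]


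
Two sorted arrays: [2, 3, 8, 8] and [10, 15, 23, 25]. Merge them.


Compare heads, take smaller each step.
Merged: [2, 3, 8, 8, 10, 15, 23, 25]


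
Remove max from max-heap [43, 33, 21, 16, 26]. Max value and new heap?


Max = 43
Replace root with last, heapify down
Resulting heap: [33, 26, 21, 16]


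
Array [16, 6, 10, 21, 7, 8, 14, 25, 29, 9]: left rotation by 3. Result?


Left rotate by 3: [21, 7, 8, 14, 25, 29, 9, 16, 6, 10]


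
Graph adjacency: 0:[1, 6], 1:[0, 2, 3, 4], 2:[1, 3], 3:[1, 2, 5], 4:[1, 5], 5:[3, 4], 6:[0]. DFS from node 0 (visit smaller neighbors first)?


DFS stack-based: start with [0]
Visit order: [0, 1, 2, 3, 5, 4, 6]


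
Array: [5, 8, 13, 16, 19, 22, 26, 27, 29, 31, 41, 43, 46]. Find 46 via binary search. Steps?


Search for 46:
[0,12] mid=6 arr[6]=26
[7,12] mid=9 arr[9]=31
[10,12] mid=11 arr[11]=43
[12,12] mid=12 arr[12]=46
Total: 4 comparisons


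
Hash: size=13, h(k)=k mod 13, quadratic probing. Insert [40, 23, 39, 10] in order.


Insertions: 40->slot 1; 23->slot 10; 39->slot 0; 10->slot 11
Table: [39, 40, None, None, None, None, None, None, None, None, 23, 10, None]


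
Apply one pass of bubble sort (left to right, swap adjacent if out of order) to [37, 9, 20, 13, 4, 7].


After one pass: [9, 20, 13, 4, 7, 37]


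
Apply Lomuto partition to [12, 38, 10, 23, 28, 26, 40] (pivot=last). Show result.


Elements <= 40 go left of pivot.
Result: [12, 38, 10, 23, 28, 26, 40], pivot at index 6


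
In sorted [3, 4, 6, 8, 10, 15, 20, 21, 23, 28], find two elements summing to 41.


Two pointers: lo=0, hi=9
Found pair: (20, 21) summing to 41


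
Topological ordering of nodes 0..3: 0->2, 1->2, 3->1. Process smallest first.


Kahn's algorithm, process smallest node first
Order: [0, 3, 1, 2]


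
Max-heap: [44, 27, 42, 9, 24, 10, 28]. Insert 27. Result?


Append 27: [44, 27, 42, 9, 24, 10, 28, 27]
Bubble up: swap idx 7(27) with idx 3(9)
Result: [44, 27, 42, 27, 24, 10, 28, 9]


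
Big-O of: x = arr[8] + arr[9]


Analysis: constant-time operation, no loop
Complexity: O(1)


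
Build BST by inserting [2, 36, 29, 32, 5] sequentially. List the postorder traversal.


Root = 2; build tree by BST insertion.
Postorder traversal: [5, 32, 29, 36, 2]


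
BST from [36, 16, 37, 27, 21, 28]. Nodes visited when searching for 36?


BST root = 36
Search for 36: compare at each node
Path: [36]


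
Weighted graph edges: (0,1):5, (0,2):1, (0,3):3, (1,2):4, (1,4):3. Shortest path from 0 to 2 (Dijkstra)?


Dijkstra from 0:
Distances: {0: 0, 1: 5, 2: 1, 3: 3, 4: 8}
Shortest distance to 2 = 1, path = [0, 2]


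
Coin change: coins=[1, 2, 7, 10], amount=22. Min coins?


dp[0]=0; dp[i]=1+min(dp[i-c] for c in coins)
...dp[17]=2, dp[18]=3, dp[19]=3, dp[20]=2, dp[21]=3, dp[22]=3
Minimum coins for 22 = 3


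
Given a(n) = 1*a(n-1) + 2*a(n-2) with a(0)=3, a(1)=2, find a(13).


Build bottom-up:
...a(11)=3412, a(12)=6828, a(13)=1*6828+2*3412=13652


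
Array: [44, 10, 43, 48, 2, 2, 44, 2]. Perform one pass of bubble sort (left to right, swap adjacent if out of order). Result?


After one pass: [10, 43, 44, 2, 2, 44, 2, 48]


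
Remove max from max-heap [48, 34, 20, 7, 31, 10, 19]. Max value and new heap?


Max = 48
Replace root with last, heapify down
Resulting heap: [34, 31, 20, 7, 19, 10]


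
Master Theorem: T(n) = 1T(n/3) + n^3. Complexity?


a=1, b=3, c=3. log_3(1)=0 < c=3. Case 3: O(n^c) = O(n^3)
Complexity: O(n^3)


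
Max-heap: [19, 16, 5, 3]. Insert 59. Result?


Append 59: [19, 16, 5, 3, 59]
Bubble up: swap idx 4(59) with idx 1(16); swap idx 1(59) with idx 0(19)
Result: [59, 19, 5, 3, 16]


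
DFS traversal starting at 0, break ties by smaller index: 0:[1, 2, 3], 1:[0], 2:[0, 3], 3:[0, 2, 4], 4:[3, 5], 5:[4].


DFS stack-based: start with [0]
Visit order: [0, 1, 2, 3, 4, 5]


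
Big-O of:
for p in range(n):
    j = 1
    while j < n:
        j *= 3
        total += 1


Per nesting level: O(n) * O(log n) = O(n log n)
Complexity: O(n log n)


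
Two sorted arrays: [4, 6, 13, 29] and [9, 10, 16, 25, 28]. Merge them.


Compare heads, take smaller each step.
Merged: [4, 6, 9, 10, 13, 16, 25, 28, 29]


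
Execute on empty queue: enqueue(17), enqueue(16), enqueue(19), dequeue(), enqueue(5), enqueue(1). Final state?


enqueue(17) -> [17]
enqueue(16) -> [17, 16]
enqueue(19) -> [17, 16, 19]
dequeue() returns 17 -> [16, 19]
enqueue(5) -> [16, 19, 5]
enqueue(1) -> [16, 19, 5, 1]
Final queue (front to back): [16, 19, 5, 1]


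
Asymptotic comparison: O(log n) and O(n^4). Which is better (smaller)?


logarithmic grows slower than quartic
O(log n) is asymptotically smaller; O(n^4) grows faster


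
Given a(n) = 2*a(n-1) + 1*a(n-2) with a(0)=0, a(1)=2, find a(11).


Build bottom-up:
...a(9)=1970, a(10)=4756, a(11)=2*4756+1*1970=11482


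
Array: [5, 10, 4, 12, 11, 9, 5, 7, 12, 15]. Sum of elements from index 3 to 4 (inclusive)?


Prefix sums: [0, 5, 15, 19, 31, 42, 51, 56, 63, 75, 90]
Sum[3..4] = prefix[5] - prefix[3] = 42 - 19 = 23


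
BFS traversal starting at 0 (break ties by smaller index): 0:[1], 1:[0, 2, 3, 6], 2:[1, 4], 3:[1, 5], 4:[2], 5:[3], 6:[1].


BFS queue: start with [0]
Visit order: [0, 1, 2, 3, 6, 4, 5]


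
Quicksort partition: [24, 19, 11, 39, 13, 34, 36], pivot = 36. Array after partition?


Elements <= 36 go left of pivot.
Result: [24, 19, 11, 13, 34, 36, 39], pivot at index 5


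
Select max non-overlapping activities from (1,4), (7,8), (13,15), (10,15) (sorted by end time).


Greedy: pick earliest-ending, then skip overlaps.
Selected (3 activities): [(1, 4), (7, 8), (13, 15)]


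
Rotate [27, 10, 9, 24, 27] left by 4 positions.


Left rotate by 4: [27, 27, 10, 9, 24]


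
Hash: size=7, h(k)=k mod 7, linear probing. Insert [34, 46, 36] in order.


Insertions: 34->slot 6; 46->slot 4; 36->slot 1
Table: [None, 36, None, None, 46, None, 34]


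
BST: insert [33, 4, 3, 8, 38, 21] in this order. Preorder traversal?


Root = 33; build tree by BST insertion.
Preorder traversal: [33, 4, 3, 8, 21, 38]


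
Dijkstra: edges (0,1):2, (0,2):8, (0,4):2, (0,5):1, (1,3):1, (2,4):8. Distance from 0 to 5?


Dijkstra from 0:
Distances: {0: 0, 1: 2, 2: 8, 3: 3, 4: 2, 5: 1}
Shortest distance to 5 = 1, path = [0, 5]


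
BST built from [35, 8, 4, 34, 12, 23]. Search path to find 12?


BST root = 35
Search for 12: compare at each node
Path: [35, 8, 34, 12]


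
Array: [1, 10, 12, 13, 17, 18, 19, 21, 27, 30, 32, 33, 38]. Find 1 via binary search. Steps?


Search for 1:
[0,12] mid=6 arr[6]=19
[0,5] mid=2 arr[2]=12
[0,1] mid=0 arr[0]=1
Total: 3 comparisons


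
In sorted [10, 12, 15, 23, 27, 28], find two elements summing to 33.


Two pointers: lo=0, hi=5
Found pair: (10, 23) summing to 33


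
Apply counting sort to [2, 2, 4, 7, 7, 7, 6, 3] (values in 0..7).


Count array: [0, 0, 2, 1, 1, 0, 1, 3]
Reconstruct: [2, 2, 3, 4, 6, 7, 7, 7]


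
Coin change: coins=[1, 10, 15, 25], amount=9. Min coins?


dp[0]=0; dp[i]=1+min(dp[i-c] for c in coins)
...dp[4]=4, dp[5]=5, dp[6]=6, dp[7]=7, dp[8]=8, dp[9]=9
Minimum coins for 9 = 9


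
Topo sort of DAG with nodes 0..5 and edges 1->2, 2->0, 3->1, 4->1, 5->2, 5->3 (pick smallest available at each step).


Kahn's algorithm, process smallest node first
Order: [4, 5, 3, 1, 2, 0]


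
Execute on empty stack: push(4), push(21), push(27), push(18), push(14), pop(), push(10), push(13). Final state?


push(4) -> [4]
push(21) -> [4, 21]
push(27) -> [4, 21, 27]
push(18) -> [4, 21, 27, 18]
push(14) -> [4, 21, 27, 18, 14]
pop() returns 14 -> [4, 21, 27, 18]
push(10) -> [4, 21, 27, 18, 10]
push(13) -> [4, 21, 27, 18, 10, 13]
Final stack (bottom to top): [4, 21, 27, 18, 10, 13]


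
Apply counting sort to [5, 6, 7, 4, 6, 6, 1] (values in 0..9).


Count array: [0, 1, 0, 0, 1, 1, 3, 1, 0, 0]
Reconstruct: [1, 4, 5, 6, 6, 6, 7]


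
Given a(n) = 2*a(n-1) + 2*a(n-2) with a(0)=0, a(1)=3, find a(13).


Build bottom-up:
...a(11)=54816, a(12)=149760, a(13)=2*149760+2*54816=409152


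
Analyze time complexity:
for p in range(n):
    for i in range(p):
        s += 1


Per nesting level: O(n) * O(n) [triangular over p] = O(n^2)
Complexity: O(n^2)


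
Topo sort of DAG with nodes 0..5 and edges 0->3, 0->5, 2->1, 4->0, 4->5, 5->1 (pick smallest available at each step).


Kahn's algorithm, process smallest node first
Order: [2, 4, 0, 3, 5, 1]


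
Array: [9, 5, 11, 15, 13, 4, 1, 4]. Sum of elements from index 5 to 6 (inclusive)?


Prefix sums: [0, 9, 14, 25, 40, 53, 57, 58, 62]
Sum[5..6] = prefix[7] - prefix[5] = 58 - 53 = 5


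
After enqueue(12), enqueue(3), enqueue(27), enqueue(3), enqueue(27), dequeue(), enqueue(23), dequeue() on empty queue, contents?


enqueue(12) -> [12]
enqueue(3) -> [12, 3]
enqueue(27) -> [12, 3, 27]
enqueue(3) -> [12, 3, 27, 3]
enqueue(27) -> [12, 3, 27, 3, 27]
dequeue() returns 12 -> [3, 27, 3, 27]
enqueue(23) -> [3, 27, 3, 27, 23]
dequeue() returns 3 -> [27, 3, 27, 23]
Final queue (front to back): [27, 3, 27, 23]


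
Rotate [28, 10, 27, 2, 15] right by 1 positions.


Right rotate by 1: [15, 28, 10, 27, 2]


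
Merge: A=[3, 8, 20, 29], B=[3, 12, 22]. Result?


Compare heads, take smaller each step.
Merged: [3, 3, 8, 12, 20, 22, 29]


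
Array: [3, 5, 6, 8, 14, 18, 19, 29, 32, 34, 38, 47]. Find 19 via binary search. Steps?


Search for 19:
[0,11] mid=5 arr[5]=18
[6,11] mid=8 arr[8]=32
[6,7] mid=6 arr[6]=19
Total: 3 comparisons


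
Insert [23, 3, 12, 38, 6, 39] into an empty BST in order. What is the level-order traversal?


Root = 23; build tree by BST insertion.
Level-Order traversal: [23, 3, 38, 12, 39, 6]


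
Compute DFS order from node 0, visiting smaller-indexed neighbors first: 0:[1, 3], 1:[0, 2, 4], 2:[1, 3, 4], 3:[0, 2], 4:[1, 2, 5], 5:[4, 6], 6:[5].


DFS stack-based: start with [0]
Visit order: [0, 1, 2, 3, 4, 5, 6]


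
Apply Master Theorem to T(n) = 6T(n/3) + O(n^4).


a=6, b=3, c=4. log_3(6)=1.631 < c=4. Case 3: O(n^c) = O(n^4)
Complexity: O(n^4)


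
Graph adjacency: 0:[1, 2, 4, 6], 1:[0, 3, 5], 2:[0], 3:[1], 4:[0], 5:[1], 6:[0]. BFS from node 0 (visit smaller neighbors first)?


BFS queue: start with [0]
Visit order: [0, 1, 2, 4, 6, 3, 5]


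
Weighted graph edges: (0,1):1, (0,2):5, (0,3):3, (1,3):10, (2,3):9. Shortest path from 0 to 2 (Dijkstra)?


Dijkstra from 0:
Distances: {0: 0, 1: 1, 2: 5, 3: 3}
Shortest distance to 2 = 5, path = [0, 2]


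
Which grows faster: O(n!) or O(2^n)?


exponential grows slower than factorial
O(2^n) is asymptotically smaller; O(n!) grows faster


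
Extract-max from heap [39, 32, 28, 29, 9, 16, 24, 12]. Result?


Max = 39
Replace root with last, heapify down
Resulting heap: [32, 29, 28, 12, 9, 16, 24]


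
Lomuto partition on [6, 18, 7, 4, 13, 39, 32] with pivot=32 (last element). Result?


Elements <= 32 go left of pivot.
Result: [6, 18, 7, 4, 13, 32, 39], pivot at index 5


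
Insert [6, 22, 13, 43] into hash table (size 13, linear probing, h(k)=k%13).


Insertions: 6->slot 6; 22->slot 9; 13->slot 0; 43->slot 4
Table: [13, None, None, None, 43, None, 6, None, None, 22, None, None, None]


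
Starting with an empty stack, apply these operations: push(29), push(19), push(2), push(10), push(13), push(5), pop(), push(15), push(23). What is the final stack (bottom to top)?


push(29) -> [29]
push(19) -> [29, 19]
push(2) -> [29, 19, 2]
push(10) -> [29, 19, 2, 10]
push(13) -> [29, 19, 2, 10, 13]
push(5) -> [29, 19, 2, 10, 13, 5]
pop() returns 5 -> [29, 19, 2, 10, 13]
push(15) -> [29, 19, 2, 10, 13, 15]
push(23) -> [29, 19, 2, 10, 13, 15, 23]
Final stack (bottom to top): [29, 19, 2, 10, 13, 15, 23]


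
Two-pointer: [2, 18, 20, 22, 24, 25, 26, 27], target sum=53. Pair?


Two pointers: lo=0, hi=7
Found pair: (26, 27) summing to 53


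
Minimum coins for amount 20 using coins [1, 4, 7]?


dp[0]=0; dp[i]=1+min(dp[i-c] for c in coins)
...dp[15]=3, dp[16]=4, dp[17]=5, dp[18]=3, dp[19]=4, dp[20]=5
Minimum coins for 20 = 5


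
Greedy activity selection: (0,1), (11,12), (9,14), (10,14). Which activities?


Greedy: pick earliest-ending, then skip overlaps.
Selected (2 activities): [(0, 1), (11, 12)]


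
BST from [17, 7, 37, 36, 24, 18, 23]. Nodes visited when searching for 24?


BST root = 17
Search for 24: compare at each node
Path: [17, 37, 36, 24]


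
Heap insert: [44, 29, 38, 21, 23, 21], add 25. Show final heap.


Append 25: [44, 29, 38, 21, 23, 21, 25]
Bubble up: no swaps needed
Result: [44, 29, 38, 21, 23, 21, 25]


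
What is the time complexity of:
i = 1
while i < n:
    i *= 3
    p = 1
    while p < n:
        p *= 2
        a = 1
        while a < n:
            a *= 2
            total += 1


Per nesting level: O(log n) * O(log n) * O(log n) = O((log n)^3)
Complexity: O((log n)^3)


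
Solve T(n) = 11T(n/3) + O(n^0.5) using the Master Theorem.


a=11, b=3, c=0.5. log_3(11)=2.183 > c=0.5. Case 1: O(n^log_b(a)) = O(n^2.183)
Complexity: O(n^2.183)


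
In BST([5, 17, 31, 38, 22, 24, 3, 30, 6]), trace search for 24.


BST root = 5
Search for 24: compare at each node
Path: [5, 17, 31, 22, 24]


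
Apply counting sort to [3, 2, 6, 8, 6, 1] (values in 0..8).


Count array: [0, 1, 1, 1, 0, 0, 2, 0, 1]
Reconstruct: [1, 2, 3, 6, 6, 8]


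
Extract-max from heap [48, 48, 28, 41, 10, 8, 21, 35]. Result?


Max = 48
Replace root with last, heapify down
Resulting heap: [48, 41, 28, 35, 10, 8, 21]


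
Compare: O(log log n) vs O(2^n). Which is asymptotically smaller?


double-logarithmic grows slower than exponential
O(log log n) is asymptotically smaller; O(2^n) grows faster


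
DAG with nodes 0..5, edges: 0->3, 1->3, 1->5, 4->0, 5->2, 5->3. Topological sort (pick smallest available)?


Kahn's algorithm, process smallest node first
Order: [1, 4, 0, 5, 2, 3]


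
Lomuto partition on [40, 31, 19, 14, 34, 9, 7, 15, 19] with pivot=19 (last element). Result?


Elements <= 19 go left of pivot.
Result: [19, 14, 9, 7, 15, 19, 31, 34, 40], pivot at index 5


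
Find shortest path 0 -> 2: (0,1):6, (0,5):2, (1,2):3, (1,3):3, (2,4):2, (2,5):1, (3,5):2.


Dijkstra from 0:
Distances: {0: 0, 1: 6, 2: 3, 3: 4, 4: 5, 5: 2}
Shortest distance to 2 = 3, path = [0, 5, 2]


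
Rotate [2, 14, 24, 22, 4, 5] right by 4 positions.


Right rotate by 4: [24, 22, 4, 5, 2, 14]


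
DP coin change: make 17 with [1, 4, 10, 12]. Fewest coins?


dp[0]=0; dp[i]=1+min(dp[i-c] for c in coins)
...dp[12]=1, dp[13]=2, dp[14]=2, dp[15]=3, dp[16]=2, dp[17]=3
Minimum coins for 17 = 3


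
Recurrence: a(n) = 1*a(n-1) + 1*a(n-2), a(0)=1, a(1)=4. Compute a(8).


Build bottom-up:
...a(6)=37, a(7)=60, a(8)=1*60+1*37=97


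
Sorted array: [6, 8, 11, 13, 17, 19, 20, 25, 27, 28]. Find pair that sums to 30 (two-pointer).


Two pointers: lo=0, hi=9
Found pair: (11, 19) summing to 30


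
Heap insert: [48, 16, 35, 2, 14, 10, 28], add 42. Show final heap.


Append 42: [48, 16, 35, 2, 14, 10, 28, 42]
Bubble up: swap idx 7(42) with idx 3(2); swap idx 3(42) with idx 1(16)
Result: [48, 42, 35, 16, 14, 10, 28, 2]


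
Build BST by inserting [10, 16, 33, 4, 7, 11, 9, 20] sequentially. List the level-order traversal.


Root = 10; build tree by BST insertion.
Level-Order traversal: [10, 4, 16, 7, 11, 33, 9, 20]


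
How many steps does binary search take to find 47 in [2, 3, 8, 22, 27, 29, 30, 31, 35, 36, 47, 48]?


Search for 47:
[0,11] mid=5 arr[5]=29
[6,11] mid=8 arr[8]=35
[9,11] mid=10 arr[10]=47
Total: 3 comparisons


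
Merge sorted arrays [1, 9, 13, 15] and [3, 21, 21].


Compare heads, take smaller each step.
Merged: [1, 3, 9, 13, 15, 21, 21]


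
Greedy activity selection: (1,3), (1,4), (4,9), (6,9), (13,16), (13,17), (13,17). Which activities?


Greedy: pick earliest-ending, then skip overlaps.
Selected (3 activities): [(1, 3), (4, 9), (13, 16)]


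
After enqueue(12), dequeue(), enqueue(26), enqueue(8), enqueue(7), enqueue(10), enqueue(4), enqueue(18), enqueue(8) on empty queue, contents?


enqueue(12) -> [12]
dequeue() returns 12 -> []
enqueue(26) -> [26]
enqueue(8) -> [26, 8]
enqueue(7) -> [26, 8, 7]
enqueue(10) -> [26, 8, 7, 10]
enqueue(4) -> [26, 8, 7, 10, 4]
enqueue(18) -> [26, 8, 7, 10, 4, 18]
enqueue(8) -> [26, 8, 7, 10, 4, 18, 8]
Final queue (front to back): [26, 8, 7, 10, 4, 18, 8]


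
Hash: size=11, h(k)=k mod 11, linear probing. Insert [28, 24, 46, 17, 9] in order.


Insertions: 28->slot 6; 24->slot 2; 46->slot 3; 17->slot 7; 9->slot 9
Table: [None, None, 24, 46, None, None, 28, 17, None, 9, None]


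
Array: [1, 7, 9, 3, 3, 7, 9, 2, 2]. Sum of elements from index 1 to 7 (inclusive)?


Prefix sums: [0, 1, 8, 17, 20, 23, 30, 39, 41, 43]
Sum[1..7] = prefix[8] - prefix[1] = 41 - 1 = 40


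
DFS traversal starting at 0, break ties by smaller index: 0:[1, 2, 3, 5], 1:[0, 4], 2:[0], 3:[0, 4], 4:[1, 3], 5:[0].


DFS stack-based: start with [0]
Visit order: [0, 1, 4, 3, 2, 5]


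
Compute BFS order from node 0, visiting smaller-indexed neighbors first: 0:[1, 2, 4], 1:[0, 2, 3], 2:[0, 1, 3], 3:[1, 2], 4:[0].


BFS queue: start with [0]
Visit order: [0, 1, 2, 4, 3]


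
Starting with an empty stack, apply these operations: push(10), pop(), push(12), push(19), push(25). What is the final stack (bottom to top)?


push(10) -> [10]
pop() returns 10 -> []
push(12) -> [12]
push(19) -> [12, 19]
push(25) -> [12, 19, 25]
Final stack (bottom to top): [12, 19, 25]


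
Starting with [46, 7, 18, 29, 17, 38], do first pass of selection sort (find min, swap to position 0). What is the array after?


After one pass: [7, 46, 18, 29, 17, 38]


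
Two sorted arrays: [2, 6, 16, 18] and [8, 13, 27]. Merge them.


Compare heads, take smaller each step.
Merged: [2, 6, 8, 13, 16, 18, 27]


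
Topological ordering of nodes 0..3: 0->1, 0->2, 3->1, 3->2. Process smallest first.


Kahn's algorithm, process smallest node first
Order: [0, 3, 1, 2]


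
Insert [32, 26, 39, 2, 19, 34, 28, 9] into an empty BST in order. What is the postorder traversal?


Root = 32; build tree by BST insertion.
Postorder traversal: [9, 19, 2, 28, 26, 34, 39, 32]


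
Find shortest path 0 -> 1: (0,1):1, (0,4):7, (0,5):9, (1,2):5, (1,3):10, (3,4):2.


Dijkstra from 0:
Distances: {0: 0, 1: 1, 2: 6, 3: 9, 4: 7, 5: 9}
Shortest distance to 1 = 1, path = [0, 1]


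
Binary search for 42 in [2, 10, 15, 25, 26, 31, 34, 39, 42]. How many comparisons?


Search for 42:
[0,8] mid=4 arr[4]=26
[5,8] mid=6 arr[6]=34
[7,8] mid=7 arr[7]=39
[8,8] mid=8 arr[8]=42
Total: 4 comparisons


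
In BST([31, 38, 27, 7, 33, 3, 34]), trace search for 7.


BST root = 31
Search for 7: compare at each node
Path: [31, 27, 7]


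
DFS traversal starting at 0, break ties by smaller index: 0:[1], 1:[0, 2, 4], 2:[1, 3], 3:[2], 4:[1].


DFS stack-based: start with [0]
Visit order: [0, 1, 2, 3, 4]


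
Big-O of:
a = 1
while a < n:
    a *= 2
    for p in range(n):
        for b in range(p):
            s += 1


Per nesting level: O(log n) * O(n) * O(n) [triangular over p] = O(n^2 log n)
Complexity: O(n^2 log n)


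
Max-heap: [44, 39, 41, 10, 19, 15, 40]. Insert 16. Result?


Append 16: [44, 39, 41, 10, 19, 15, 40, 16]
Bubble up: swap idx 7(16) with idx 3(10)
Result: [44, 39, 41, 16, 19, 15, 40, 10]


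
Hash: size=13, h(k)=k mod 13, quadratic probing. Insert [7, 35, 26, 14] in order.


Insertions: 7->slot 7; 35->slot 9; 26->slot 0; 14->slot 1
Table: [26, 14, None, None, None, None, None, 7, None, 35, None, None, None]


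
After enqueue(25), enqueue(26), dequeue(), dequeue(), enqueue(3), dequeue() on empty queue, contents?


enqueue(25) -> [25]
enqueue(26) -> [25, 26]
dequeue() returns 25 -> [26]
dequeue() returns 26 -> []
enqueue(3) -> [3]
dequeue() returns 3 -> []
Final queue (front to back): []


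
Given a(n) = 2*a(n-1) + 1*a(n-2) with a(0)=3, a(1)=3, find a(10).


Build bottom-up:
...a(8)=1731, a(9)=4179, a(10)=2*4179+1*1731=10089


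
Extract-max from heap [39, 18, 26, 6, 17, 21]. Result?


Max = 39
Replace root with last, heapify down
Resulting heap: [26, 18, 21, 6, 17]


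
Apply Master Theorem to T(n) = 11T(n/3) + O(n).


a=11, b=3, c=1. log_3(11)=2.183 > c=1. Case 1: O(n^log_b(a)) = O(n^2.183)
Complexity: O(n^2.183)


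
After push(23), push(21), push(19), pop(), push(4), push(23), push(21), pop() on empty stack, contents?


push(23) -> [23]
push(21) -> [23, 21]
push(19) -> [23, 21, 19]
pop() returns 19 -> [23, 21]
push(4) -> [23, 21, 4]
push(23) -> [23, 21, 4, 23]
push(21) -> [23, 21, 4, 23, 21]
pop() returns 21 -> [23, 21, 4, 23]
Final stack (bottom to top): [23, 21, 4, 23]
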